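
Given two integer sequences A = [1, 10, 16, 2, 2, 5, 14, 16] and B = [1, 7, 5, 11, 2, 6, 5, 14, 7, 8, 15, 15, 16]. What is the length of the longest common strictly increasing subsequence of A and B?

A longest common strictly increasing subsequence is 1, 2, 5, 14, 16 (length 5); it appears in order in both A and B, and no longer such subsequence exists.

5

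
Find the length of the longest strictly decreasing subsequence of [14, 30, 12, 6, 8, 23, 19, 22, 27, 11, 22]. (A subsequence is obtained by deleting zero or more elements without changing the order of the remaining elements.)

4

Scanning left to right, the best length ending at each element is: 14→1, 30→1, 12→2, 6→3, 8→3, 23→2, 19→3, 22→3, 27→2, 11→4, 22→3.
So the longest decreasing subsequence has length 4, e.g. 30, 23, 19, 11.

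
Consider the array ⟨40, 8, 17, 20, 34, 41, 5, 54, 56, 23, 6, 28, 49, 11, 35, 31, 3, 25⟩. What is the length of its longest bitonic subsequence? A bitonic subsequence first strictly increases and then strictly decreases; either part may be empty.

One longest bitonic subsequence is 8, 17, 20, 34, 41, 54, 56, 49, 35, 31, 25 (positions 2,3,4,5,6,8,9,13,15,16,18): it rises to 56 then falls. Length 11 is optimal.

11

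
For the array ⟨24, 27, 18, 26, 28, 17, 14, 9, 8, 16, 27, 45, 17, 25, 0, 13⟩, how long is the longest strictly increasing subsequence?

Let dp[i] be the longest increasing subsequence ending at position i. Then dp = [1, 2, 1, 2, 3, 1, 1, 1, 1, 2, 3, 4, 3, 4, 1, 2].
The maximum is 4; one witness is 24, 27, 28, 45 at positions 1,2,5,12.

4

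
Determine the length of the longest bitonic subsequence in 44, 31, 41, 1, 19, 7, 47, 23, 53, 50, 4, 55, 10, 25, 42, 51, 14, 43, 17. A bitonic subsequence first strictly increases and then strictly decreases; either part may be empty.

One longest bitonic subsequence is 31, 41, 47, 53, 55, 51, 43, 17 (positions 2,3,7,9,12,16,18,19): it rises to 55 then falls. Length 8 is optimal.

8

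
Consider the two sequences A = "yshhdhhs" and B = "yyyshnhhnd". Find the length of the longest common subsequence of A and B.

5

A longest common subsequence is yshhd (length 5); the LCS DP confirms no longer common subsequence exists.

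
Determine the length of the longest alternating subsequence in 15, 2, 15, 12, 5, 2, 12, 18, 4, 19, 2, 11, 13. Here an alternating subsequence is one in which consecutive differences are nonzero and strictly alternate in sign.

A longest alternating subsequence is 15, 2, 15, 5, 12, 4, 19, 2, 11 (positions 1,2,3,5,7,9,10,11,12); its 8 consecutive differences strictly alternate in sign, and length 9 is optimal.

9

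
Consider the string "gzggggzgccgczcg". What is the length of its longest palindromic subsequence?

10

One longest palindromic subsequence is gzggggggzg (positions 1,2,3,4,5,6,8,11,13,15); it reads the same forward and backward, and the interval DP gives dp[1][15] = 10.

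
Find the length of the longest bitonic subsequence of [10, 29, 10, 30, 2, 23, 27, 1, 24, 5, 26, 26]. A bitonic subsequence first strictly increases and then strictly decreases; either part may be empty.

Let inc[i] be the LIS ending at i and dec[i] the longest strictly decreasing subsequence starting at i. inc = [1, 2, 1, 3, 1, 2, 3, 1, 3, 2, 4, 4], dec = [3, 4, 3, 4, 2, 2, 3, 1, 2, 1, 1, 1].
max_i inc[i]+dec[i]−1 = 6, with one witness 10, 29, 30, 27, 24, 5.

6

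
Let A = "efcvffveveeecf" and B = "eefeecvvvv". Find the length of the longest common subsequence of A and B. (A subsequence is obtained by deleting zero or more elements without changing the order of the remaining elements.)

A longest common subsequence is efcvvv (length 6); the LCS DP confirms no longer common subsequence exists.

6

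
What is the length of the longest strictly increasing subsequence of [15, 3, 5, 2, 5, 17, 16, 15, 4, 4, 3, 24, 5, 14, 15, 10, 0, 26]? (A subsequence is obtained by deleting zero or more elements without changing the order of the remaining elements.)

One longest increasing subsequence is 3, 4, 5, 14, 15, 26 (positions 2,9,13,14,15,18), of length 6; no longer one exists.

6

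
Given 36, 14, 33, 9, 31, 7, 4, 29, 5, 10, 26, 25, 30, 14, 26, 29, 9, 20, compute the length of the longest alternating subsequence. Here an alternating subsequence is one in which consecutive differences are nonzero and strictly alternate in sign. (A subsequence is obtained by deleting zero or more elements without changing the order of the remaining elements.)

15

A longest alternating subsequence is 36, 14, 33, 9, 31, 7, 29, 5, 26, 25, 30, 14, 26, 9, 20 (positions 1,2,3,4,5,6,8,9,11,12,13,14,15,17,18); its 14 consecutive differences strictly alternate in sign, and length 15 is optimal.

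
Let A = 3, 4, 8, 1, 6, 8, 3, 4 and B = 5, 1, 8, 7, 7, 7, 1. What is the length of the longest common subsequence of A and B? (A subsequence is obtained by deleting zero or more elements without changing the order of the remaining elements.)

Backtracking the LCS table gives one alignment: 8 (A3,B3) → 1 (A4,B7).
So the longest common subsequence has length 2.

2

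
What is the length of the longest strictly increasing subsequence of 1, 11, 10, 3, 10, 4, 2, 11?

4

Let dp[i] be the longest increasing subsequence ending at position i. Then dp = [1, 2, 2, 2, 3, 3, 2, 4].
The maximum is 4; one witness is 1, 3, 10, 11 at positions 1,4,5,8.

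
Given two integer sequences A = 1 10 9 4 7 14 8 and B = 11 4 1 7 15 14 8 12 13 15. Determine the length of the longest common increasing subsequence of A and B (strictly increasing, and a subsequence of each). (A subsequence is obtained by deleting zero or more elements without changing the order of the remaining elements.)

3

For each value that appears in both, track the longest common increasing run ending there.
The best achievable length is 3; one witness is 4, 7, 14 (A-positions 4,5,6, B-positions 2,4,6).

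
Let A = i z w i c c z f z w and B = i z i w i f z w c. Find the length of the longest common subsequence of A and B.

7

Backtracking the LCS table gives one alignment: i (A1,B1) → z (A2,B2) → w (A3,B4) → i (A4,B5) → f (A8,B6) → z (A9,B7) → w (A10,B8).
So the longest common subsequence has length 7.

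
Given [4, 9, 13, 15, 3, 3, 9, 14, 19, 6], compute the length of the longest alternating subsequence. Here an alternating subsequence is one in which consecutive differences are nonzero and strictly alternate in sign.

A longest alternating subsequence is 4, 9, 3, 9, 6 (positions 1,2,5,7,10); its 4 consecutive differences strictly alternate in sign, and length 5 is optimal.

5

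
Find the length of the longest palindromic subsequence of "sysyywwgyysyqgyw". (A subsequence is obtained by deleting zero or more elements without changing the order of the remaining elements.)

10

One longest palindromic subsequence is ysyywwyysy (positions 2,3,4,5,6,7,9,10,11,15); it reads the same forward and backward, and the interval DP gives dp[1][16] = 10.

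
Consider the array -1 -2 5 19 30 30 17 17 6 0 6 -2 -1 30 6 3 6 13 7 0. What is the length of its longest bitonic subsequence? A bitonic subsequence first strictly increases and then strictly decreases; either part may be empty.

One longest bitonic subsequence is -1, 5, 19, 30, 17, 13, 7, 0 (positions 1,3,4,5,8,18,19,20): it rises to 30 then falls. Length 8 is optimal.

8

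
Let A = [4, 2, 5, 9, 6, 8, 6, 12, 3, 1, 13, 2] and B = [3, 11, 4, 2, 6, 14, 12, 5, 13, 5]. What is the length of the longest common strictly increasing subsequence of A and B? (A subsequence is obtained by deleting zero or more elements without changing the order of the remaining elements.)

A longest common strictly increasing subsequence is 4, 6, 12, 13 (length 4); it appears in order in both A and B, and no longer such subsequence exists.

4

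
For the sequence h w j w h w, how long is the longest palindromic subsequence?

One longest palindromic subsequence is hwjwh (positions 1,2,3,4,5); it reads the same forward and backward, and the interval DP gives dp[1][6] = 5.

5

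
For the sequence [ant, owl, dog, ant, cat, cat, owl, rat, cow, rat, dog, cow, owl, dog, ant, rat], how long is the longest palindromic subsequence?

9

Using dp[i][j] = 2 + dp[i+1][j−1] if the ends match, else max(dp[i+1][j], dp[i][j−1]):
dp[1][16] = 9. A witness is ant dog owl cow dog cow owl dog ant at positions 1,3,7,9,11,12,13,14,15.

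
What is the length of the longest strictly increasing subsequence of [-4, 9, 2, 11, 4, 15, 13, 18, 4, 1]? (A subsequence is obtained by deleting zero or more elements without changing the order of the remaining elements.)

5

Let dp[i] be the longest increasing subsequence ending at position i. Then dp = [1, 2, 2, 3, 3, 4, 4, 5, 3, 2].
The maximum is 5; one witness is -4, 9, 11, 15, 18 at positions 1,2,4,6,8.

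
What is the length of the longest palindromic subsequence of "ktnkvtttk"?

Using dp[i][j] = 2 + dp[i+1][j−1] if the ends match, else max(dp[i+1][j], dp[i][j−1]):
dp[1][9] = 6. A witness is kttttk at positions 1,2,6,7,8,9.

6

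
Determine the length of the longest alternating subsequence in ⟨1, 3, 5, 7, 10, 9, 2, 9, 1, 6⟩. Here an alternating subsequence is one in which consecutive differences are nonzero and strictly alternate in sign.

Track the best alternating length ending on an up-step vs a down-step at each position: up/down = 1/1, 2/1, 2/1, 2/1, 2/1, 2/3, 2/3, 4/3, 1/5, 6/5.
The maximum over both is 6; one such subsequence is 1, 3, 2, 9, 1, 6.

6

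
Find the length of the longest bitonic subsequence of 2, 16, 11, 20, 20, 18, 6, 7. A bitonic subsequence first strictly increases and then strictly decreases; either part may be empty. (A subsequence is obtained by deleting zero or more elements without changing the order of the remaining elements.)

Let inc[i] be the LIS ending at i and dec[i] the longest strictly decreasing subsequence starting at i. inc = [1, 2, 2, 3, 3, 3, 2, 3], dec = [1, 3, 2, 3, 3, 2, 1, 1].
max_i inc[i]+dec[i]−1 = 5, with one witness 2, 16, 20, 18, 7.

5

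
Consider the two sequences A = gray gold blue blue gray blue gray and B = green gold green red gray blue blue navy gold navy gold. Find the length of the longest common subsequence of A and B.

Backtracking the LCS table gives one alignment: gray (A1,B5) → blue (A3,B6) → blue (A4,B7).
So the longest common subsequence has length 3.

3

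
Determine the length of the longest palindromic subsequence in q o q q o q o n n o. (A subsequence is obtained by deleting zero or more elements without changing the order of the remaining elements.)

Using dp[i][j] = 2 + dp[i+1][j−1] if the ends match, else max(dp[i+1][j], dp[i][j−1]):
dp[1][10] = 6. A witness is qoqqoq at positions 1,2,3,4,5,6.

6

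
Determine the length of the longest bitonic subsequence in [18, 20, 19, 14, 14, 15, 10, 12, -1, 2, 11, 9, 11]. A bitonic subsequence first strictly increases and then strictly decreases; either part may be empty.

One longest bitonic subsequence is 18, 20, 19, 15, 12, 11, 9 (positions 1,2,3,6,8,11,12): it rises to 20 then falls. Length 7 is optimal.

7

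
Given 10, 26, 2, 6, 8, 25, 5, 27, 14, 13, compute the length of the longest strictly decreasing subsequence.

4

Let dp[i] be the longest decreasing subsequence ending at position i. Then dp = [1, 1, 2, 2, 2, 2, 3, 1, 3, 4].
The maximum is 4; one witness is 26, 25, 14, 13 at positions 2,6,9,10.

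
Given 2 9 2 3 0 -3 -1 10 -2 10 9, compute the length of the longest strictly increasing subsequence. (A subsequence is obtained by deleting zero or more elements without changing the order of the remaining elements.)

3

One longest increasing subsequence is 2, 9, 10 (positions 1,2,8), of length 3; no longer one exists.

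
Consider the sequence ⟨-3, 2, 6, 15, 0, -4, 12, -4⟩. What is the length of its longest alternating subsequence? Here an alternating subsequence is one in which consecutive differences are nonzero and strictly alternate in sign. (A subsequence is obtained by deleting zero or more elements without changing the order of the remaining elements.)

5

A longest alternating subsequence is -3, 2, 0, 12, -4 (positions 1,2,5,7,8); its 4 consecutive differences strictly alternate in sign, and length 5 is optimal.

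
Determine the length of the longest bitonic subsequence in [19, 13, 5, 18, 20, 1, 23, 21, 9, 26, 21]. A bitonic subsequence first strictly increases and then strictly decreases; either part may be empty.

6

Let inc[i] be the LIS ending at i and dec[i] the longest strictly decreasing subsequence starting at i. inc = [1, 1, 1, 2, 3, 1, 4, 4, 2, 5, 4], dec = [4, 3, 2, 2, 2, 1, 3, 2, 1, 2, 1].
max_i inc[i]+dec[i]−1 = 6, with one witness 13, 18, 20, 23, 21, 9.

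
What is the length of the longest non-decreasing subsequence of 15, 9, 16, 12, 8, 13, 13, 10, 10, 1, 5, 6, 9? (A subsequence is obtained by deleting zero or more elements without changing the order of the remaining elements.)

One longest non-decreasing subsequence is 9, 12, 13, 13 (positions 2,4,6,7), of length 4; no longer one exists.

4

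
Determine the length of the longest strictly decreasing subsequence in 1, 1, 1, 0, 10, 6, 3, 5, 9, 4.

4

Let dp[i] be the longest decreasing subsequence ending at position i. Then dp = [1, 1, 1, 2, 1, 2, 3, 3, 2, 4].
The maximum is 4; one witness is 10, 6, 5, 4 at positions 5,6,8,10.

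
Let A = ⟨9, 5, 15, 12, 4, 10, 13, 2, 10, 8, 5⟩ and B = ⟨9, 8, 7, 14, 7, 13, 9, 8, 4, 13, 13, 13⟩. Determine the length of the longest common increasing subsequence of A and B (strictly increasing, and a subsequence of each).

For each value that appears in both, track the longest common increasing run ending there.
The best achievable length is 2; one witness is 9, 13 (A-positions 1,7, B-positions 1,6).

2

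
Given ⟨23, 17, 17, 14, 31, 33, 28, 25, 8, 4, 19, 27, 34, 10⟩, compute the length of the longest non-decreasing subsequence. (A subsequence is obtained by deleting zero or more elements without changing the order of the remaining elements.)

5

Scanning left to right, the best length ending at each element is: 23→1, 17→1, 17→2, 14→1, 31→3, 33→4, 28→3, 25→3, 8→1, 4→1, 19→3, 27→4, 34→5, 10→2.
So the longest non-decreasing subsequence has length 5, e.g. 17, 17, 31, 33, 34.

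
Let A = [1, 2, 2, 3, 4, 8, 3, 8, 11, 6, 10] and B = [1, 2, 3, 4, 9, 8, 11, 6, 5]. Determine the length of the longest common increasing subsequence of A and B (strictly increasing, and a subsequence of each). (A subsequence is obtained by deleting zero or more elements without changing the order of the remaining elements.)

6

A longest common strictly increasing subsequence is 1, 2, 3, 4, 8, 11 (length 6); it appears in order in both A and B, and no longer such subsequence exists.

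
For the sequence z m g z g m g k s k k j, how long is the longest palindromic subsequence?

One longest palindromic subsequence is mgzgm (positions 2,3,4,5,6); it reads the same forward and backward, and the interval DP gives dp[1][12] = 5.

5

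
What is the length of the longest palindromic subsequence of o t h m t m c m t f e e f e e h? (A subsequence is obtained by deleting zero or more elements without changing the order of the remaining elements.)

7

Using dp[i][j] = 2 + dp[i+1][j−1] if the ends match, else max(dp[i+1][j], dp[i][j−1]):
dp[1][16] = 7. A witness is heefeeh at positions 3,11,12,13,14,15,16.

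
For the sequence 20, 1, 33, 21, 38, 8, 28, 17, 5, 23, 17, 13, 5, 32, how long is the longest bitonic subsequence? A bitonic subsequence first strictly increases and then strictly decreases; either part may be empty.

One longest bitonic subsequence is 20, 33, 38, 28, 23, 17, 13, 5 (positions 1,3,5,7,10,11,12,13): it rises to 38 then falls. Length 8 is optimal.

8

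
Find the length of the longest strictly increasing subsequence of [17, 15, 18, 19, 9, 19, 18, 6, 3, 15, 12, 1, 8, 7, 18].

3

One longest increasing subsequence is 17, 18, 19 (positions 1,3,4), of length 3; no longer one exists.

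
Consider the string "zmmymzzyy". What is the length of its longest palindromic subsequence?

One longest palindromic subsequence is zmymz (positions 1,3,4,5,7); it reads the same forward and backward, and the interval DP gives dp[1][9] = 5.

5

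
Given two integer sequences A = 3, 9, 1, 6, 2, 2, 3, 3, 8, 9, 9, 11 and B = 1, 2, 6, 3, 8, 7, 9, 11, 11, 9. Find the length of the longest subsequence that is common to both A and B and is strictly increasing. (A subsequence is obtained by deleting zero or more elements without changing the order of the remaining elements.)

6

A longest common strictly increasing subsequence is 1, 2, 3, 8, 9, 11 (length 6); it appears in order in both A and B, and no longer such subsequence exists.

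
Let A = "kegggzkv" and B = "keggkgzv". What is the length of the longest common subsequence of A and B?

Backtracking the LCS table gives one alignment: k (A1,B1) → e (A2,B2) → g (A3,B3) → g (A4,B4) → g (A5,B6) → z (A6,B7) → v (A8,B8).
So the longest common subsequence has length 7.

7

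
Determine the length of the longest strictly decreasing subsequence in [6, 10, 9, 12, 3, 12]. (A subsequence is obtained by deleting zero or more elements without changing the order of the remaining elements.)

Let dp[i] be the longest decreasing subsequence ending at position i. Then dp = [1, 1, 2, 1, 3, 1].
The maximum is 3; one witness is 10, 9, 3 at positions 2,3,5.

3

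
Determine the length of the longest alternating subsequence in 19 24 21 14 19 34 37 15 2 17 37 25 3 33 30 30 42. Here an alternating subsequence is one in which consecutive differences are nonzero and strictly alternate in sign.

10

A longest alternating subsequence is 19, 24, 14, 19, 15, 37, 25, 33, 30, 42 (positions 1,2,4,5,8,11,12,14,15,17); its 9 consecutive differences strictly alternate in sign, and length 10 is optimal.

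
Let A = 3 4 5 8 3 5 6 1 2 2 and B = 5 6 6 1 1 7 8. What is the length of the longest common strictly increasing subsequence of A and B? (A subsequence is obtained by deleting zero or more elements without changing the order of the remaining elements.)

2

For each value that appears in both, track the longest common increasing run ending there.
The best achievable length is 2; one witness is 5, 6 (A-positions 3,7, B-positions 1,2).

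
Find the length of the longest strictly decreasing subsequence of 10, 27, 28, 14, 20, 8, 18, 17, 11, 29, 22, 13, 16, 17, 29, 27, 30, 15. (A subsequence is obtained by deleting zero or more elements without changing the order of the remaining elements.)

Scanning left to right, the best length ending at each element is: 10→1, 27→1, 28→1, 14→2, 20→2, 8→3, 18→3, 17→4, 11→5, 29→1, 22→2, 13→5, 16→5, 17→4, 29→1, 27→2, 30→1, 15→6.
So the longest decreasing subsequence has length 6, e.g. 27, 20, 18, 17, 16, 15.

6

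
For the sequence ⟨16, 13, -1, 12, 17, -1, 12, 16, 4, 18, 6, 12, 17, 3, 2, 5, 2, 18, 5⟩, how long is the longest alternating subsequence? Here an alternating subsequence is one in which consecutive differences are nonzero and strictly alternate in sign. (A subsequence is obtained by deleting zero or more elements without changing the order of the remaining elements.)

Track the best alternating length ending on an up-step vs a down-step at each position: up/down = 1/1, 1/2, 1/2, 3/2, 3/1, 1/4, 5/4, 5/4, 5/6, 7/1, 7/8, 9/8, 9/8, 5/10, 5/10, 11/10, 5/12, 13/1, 13/14.
The maximum over both is 14; one such subsequence is 16, -1, 12, -1, 12, 4, 18, 6, 12, 3, 5, 2, 18, 5.

14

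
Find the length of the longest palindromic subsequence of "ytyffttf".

4

Using dp[i][j] = 2 + dp[i+1][j−1] if the ends match, else max(dp[i+1][j], dp[i][j−1]):
dp[1][8] = 4. A witness is fttf at positions 4,6,7,8.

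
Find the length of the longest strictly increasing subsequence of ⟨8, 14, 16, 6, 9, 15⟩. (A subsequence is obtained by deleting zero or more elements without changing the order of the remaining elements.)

Let dp[i] be the longest increasing subsequence ending at position i. Then dp = [1, 2, 3, 1, 2, 3].
The maximum is 3; one witness is 8, 14, 16 at positions 1,2,3.

3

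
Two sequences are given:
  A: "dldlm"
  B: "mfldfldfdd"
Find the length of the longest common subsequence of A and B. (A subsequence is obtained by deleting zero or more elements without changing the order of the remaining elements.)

Backtracking the LCS table gives one alignment: d (A1,B4) → l (A2,B6) → d (A3,B10).
So the longest common subsequence has length 3.

3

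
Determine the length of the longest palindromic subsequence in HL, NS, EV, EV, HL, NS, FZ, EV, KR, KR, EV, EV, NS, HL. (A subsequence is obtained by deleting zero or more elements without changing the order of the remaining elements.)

10

Using dp[i][j] = 2 + dp[i+1][j−1] if the ends match, else max(dp[i+1][j], dp[i][j−1]):
dp[1][14] = 10. A witness is HL NS EV EV KR KR EV EV NS HL at positions 1,2,3,4,9,10,11,12,13,14.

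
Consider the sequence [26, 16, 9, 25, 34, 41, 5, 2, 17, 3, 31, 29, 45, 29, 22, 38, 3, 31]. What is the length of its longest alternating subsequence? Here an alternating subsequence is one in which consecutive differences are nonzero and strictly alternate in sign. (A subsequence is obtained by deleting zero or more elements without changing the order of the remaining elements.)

A longest alternating subsequence is 26, 16, 25, 5, 17, 3, 31, 29, 45, 29, 38, 3, 31 (positions 1,2,4,7,9,10,11,12,13,14,16,17,18); its 12 consecutive differences strictly alternate in sign, and length 13 is optimal.

13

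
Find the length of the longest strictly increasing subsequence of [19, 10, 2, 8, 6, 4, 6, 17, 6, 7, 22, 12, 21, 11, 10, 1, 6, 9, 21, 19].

One longest increasing subsequence is 2, 4, 6, 7, 12, 21 (positions 3,6,7,10,12,13), of length 6; no longer one exists.

6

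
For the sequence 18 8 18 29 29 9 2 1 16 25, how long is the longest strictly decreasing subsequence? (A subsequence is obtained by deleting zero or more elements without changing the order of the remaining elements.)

4

Scanning left to right, the best length ending at each element is: 18→1, 8→2, 18→1, 29→1, 29→1, 9→2, 2→3, 1→4, 16→2, 25→2.
So the longest decreasing subsequence has length 4, e.g. 18, 8, 2, 1.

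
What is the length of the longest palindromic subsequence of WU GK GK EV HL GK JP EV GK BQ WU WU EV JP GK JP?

8

Using dp[i][j] = 2 + dp[i+1][j−1] if the ends match, else max(dp[i+1][j], dp[i][j−1]):
dp[1][16] = 8. A witness is GK JP EV WU WU EV JP GK at positions 6,7,8,11,12,13,14,15.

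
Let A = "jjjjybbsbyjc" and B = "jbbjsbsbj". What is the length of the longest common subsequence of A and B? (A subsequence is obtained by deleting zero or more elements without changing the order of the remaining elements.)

6

Backtracking the LCS table gives one alignment: j (A1,B1) → j (A2,B4) → b (A7,B6) → s (A8,B7) → b (A9,B8) → j (A11,B9).
So the longest common subsequence has length 6.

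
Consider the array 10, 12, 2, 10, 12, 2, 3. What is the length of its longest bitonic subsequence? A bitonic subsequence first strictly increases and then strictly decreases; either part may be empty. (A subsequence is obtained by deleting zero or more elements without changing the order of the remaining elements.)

4

Let inc[i] be the LIS ending at i and dec[i] the longest strictly decreasing subsequence starting at i. inc = [1, 2, 1, 2, 3, 1, 2], dec = [2, 3, 1, 2, 2, 1, 1].
max_i inc[i]+dec[i]−1 = 4, with one witness 10, 12, 10, 3.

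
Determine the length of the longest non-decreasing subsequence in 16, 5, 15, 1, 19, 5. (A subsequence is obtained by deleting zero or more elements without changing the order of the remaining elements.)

3

Scanning left to right, the best length ending at each element is: 16→1, 5→1, 15→2, 1→1, 19→3, 5→2.
So the longest non-decreasing subsequence has length 3, e.g. 5, 15, 19.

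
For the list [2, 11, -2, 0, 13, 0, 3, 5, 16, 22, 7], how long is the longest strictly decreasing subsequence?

2

One longest decreasing subsequence is 2, -2 (positions 1,3), of length 2; no longer one exists.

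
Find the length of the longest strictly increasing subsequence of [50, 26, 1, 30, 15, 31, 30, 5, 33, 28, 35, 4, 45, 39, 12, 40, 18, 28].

Scanning left to right, the best length ending at each element is: 50→1, 26→1, 1→1, 30→2, 15→2, 31→3, 30→3, 5→2, 33→4, 28→3, 35→5, 4→2, 45→6, 39→6, 12→3, 40→7, 18→4, 28→5.
So the longest increasing subsequence has length 7, e.g. 26, 30, 31, 33, 35, 39, 40.

7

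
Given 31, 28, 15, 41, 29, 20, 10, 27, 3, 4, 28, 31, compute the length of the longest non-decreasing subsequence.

5

Let dp[i] be the longest non-decreasing subsequence ending at position i. Then dp = [1, 1, 1, 2, 2, 2, 1, 3, 1, 2, 4, 5].
The maximum is 5; one witness is 15, 20, 27, 28, 31 at positions 3,6,8,11,12.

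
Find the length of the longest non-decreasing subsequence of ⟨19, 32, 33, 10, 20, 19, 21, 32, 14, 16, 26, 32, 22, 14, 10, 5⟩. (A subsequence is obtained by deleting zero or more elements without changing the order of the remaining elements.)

Let dp[i] be the longest non-decreasing subsequence ending at position i. Then dp = [1, 2, 3, 1, 2, 2, 3, 4, 2, 3, 4, 5, 4, 3, 2, 1].
The maximum is 5; one witness is 19, 20, 21, 32, 32 at positions 1,5,7,8,12.

5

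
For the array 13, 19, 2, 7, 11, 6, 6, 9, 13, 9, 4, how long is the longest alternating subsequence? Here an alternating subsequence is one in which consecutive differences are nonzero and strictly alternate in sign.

7

Track the best alternating length ending on an up-step vs a down-step at each position: up/down = 1/1, 2/1, 1/3, 4/3, 4/3, 4/5, 4/5, 6/5, 6/3, 6/7, 4/7.
The maximum over both is 7; one such subsequence is 13, 19, 2, 7, 6, 13, 9.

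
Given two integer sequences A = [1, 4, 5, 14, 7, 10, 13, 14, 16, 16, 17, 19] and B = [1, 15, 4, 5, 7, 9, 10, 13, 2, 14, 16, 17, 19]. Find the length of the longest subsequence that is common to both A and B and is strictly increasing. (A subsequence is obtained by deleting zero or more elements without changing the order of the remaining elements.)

10

For each value that appears in both, track the longest common increasing run ending there.
The best achievable length is 10; one witness is 1, 4, 5, 7, 10, 13, 14, 16, 17, 19 (A-positions 1,2,3,5,6,7,8,9,11,12, B-positions 1,3,4,5,7,8,10,11,12,13).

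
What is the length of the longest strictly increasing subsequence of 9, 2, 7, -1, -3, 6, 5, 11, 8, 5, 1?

3

Scanning left to right, the best length ending at each element is: 9→1, 2→1, 7→2, -1→1, -3→1, 6→2, 5→2, 11→3, 8→3, 5→2, 1→2.
So the longest increasing subsequence has length 3, e.g. 2, 7, 11.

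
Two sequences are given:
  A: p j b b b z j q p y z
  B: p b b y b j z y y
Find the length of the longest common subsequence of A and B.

A longest common subsequence is pbbbzy (length 6); the LCS DP confirms no longer common subsequence exists.

6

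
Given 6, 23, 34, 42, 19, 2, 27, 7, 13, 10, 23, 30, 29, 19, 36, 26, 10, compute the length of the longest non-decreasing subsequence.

Let dp[i] be the longest non-decreasing subsequence ending at position i. Then dp = [1, 2, 3, 4, 2, 1, 3, 2, 3, 3, 4, 5, 5, 4, 6, 5, 4].
The maximum is 6; one witness is 6, 7, 13, 23, 30, 36 at positions 1,8,9,11,12,15.

6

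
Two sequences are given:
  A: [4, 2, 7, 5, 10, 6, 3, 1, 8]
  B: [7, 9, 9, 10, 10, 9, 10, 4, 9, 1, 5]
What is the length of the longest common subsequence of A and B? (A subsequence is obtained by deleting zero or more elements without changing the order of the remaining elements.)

3

A longest common subsequence is 7, 10, 1 (length 3); the LCS DP confirms no longer common subsequence exists.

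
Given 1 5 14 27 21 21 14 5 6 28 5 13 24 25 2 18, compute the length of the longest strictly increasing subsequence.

Scanning left to right, the best length ending at each element is: 1→1, 5→2, 14→3, 27→4, 21→4, 21→4, 14→3, 5→2, 6→3, 28→5, 5→2, 13→4, 24→5, 25→6, 2→2, 18→5.
So the longest increasing subsequence has length 6, e.g. 1, 5, 14, 21, 24, 25.

6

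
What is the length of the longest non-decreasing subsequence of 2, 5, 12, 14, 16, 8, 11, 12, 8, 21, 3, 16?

Let dp[i] be the longest non-decreasing subsequence ending at position i. Then dp = [1, 2, 3, 4, 5, 3, 4, 5, 4, 6, 2, 6].
The maximum is 6; one witness is 2, 5, 12, 14, 16, 21 at positions 1,2,3,4,5,10.

6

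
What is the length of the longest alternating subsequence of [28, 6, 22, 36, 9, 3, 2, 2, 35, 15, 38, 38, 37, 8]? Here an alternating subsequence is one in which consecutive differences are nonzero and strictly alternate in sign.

8

Track the best alternating length ending on an up-step vs a down-step at each position: up/down = 1/1, 1/2, 3/2, 3/1, 3/4, 1/4, 1/4, 1/4, 5/4, 5/6, 7/1, 7/1, 7/8, 5/8.
The maximum over both is 8; one such subsequence is 28, 6, 22, 9, 35, 15, 38, 37.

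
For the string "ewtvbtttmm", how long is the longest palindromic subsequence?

One longest palindromic subsequence is tttt (positions 3,6,7,8); it reads the same forward and backward, and the interval DP gives dp[1][10] = 4.

4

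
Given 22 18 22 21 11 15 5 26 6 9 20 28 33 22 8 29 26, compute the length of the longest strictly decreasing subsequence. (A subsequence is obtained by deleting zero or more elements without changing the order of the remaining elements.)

5

One longest decreasing subsequence is 22, 18, 11, 9, 8 (positions 1,2,5,10,15), of length 5; no longer one exists.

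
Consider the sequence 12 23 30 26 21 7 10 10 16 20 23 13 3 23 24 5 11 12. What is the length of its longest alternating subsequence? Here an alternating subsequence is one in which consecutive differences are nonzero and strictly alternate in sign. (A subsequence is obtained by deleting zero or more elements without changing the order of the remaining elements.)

Track the best alternating length ending on an up-step vs a down-step at each position: up/down = 1/1, 2/1, 2/1, 2/3, 2/3, 1/3, 4/3, 4/3, 4/3, 4/3, 4/3, 4/5, 1/5, 6/3, 6/3, 6/7, 8/7, 8/7.
The maximum over both is 8; one such subsequence is 12, 23, 7, 16, 13, 23, 5, 11.

8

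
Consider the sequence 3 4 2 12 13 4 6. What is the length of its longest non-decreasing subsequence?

4

Scanning left to right, the best length ending at each element is: 3→1, 4→2, 2→1, 12→3, 13→4, 4→3, 6→4.
So the longest non-decreasing subsequence has length 4, e.g. 3, 4, 12, 13.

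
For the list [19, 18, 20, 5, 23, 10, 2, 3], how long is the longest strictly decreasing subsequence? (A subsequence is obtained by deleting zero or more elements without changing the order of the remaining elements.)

One longest decreasing subsequence is 19, 18, 5, 2 (positions 1,2,4,7), of length 4; no longer one exists.

4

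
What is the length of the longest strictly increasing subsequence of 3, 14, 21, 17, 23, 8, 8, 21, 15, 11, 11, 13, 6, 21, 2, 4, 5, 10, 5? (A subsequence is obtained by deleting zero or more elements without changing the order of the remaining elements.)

Scanning left to right, the best length ending at each element is: 3→1, 14→2, 21→3, 17→3, 23→4, 8→2, 8→2, 21→4, 15→3, 11→3, 11→3, 13→4, 6→2, 21→5, 2→1, 4→2, 5→3, 10→4, 5→3.
So the longest increasing subsequence has length 5, e.g. 3, 8, 11, 13, 21.

5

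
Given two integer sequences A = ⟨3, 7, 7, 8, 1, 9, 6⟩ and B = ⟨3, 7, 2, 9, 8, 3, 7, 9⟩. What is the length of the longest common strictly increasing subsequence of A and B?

A longest common strictly increasing subsequence is 3, 7, 8, 9 (length 4); it appears in order in both A and B, and no longer such subsequence exists.

4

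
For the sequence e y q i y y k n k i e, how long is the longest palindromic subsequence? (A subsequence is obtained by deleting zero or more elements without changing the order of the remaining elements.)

7

One longest palindromic subsequence is eiknkie (positions 1,4,7,8,9,10,11); it reads the same forward and backward, and the interval DP gives dp[1][11] = 7.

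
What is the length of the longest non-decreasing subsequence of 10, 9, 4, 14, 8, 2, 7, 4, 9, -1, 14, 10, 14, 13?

Scanning left to right, the best length ending at each element is: 10→1, 9→1, 4→1, 14→2, 8→2, 2→1, 7→2, 4→2, 9→3, -1→1, 14→4, 10→4, 14→5, 13→5.
So the longest non-decreasing subsequence has length 5, e.g. 4, 8, 9, 14, 14.

5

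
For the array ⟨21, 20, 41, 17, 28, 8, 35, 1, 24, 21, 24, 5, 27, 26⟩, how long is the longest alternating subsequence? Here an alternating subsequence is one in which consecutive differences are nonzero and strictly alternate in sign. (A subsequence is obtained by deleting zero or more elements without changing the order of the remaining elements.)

14

A longest alternating subsequence is 21, 20, 41, 17, 28, 8, 35, 1, 24, 21, 24, 5, 27, 26 (positions 1,2,3,4,5,6,7,8,9,10,11,12,13,14); its 13 consecutive differences strictly alternate in sign, and length 14 is optimal.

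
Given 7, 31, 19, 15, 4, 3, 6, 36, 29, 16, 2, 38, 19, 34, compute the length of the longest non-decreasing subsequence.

One longest non-decreasing subsequence is 7, 15, 16, 19, 34 (positions 1,4,10,13,14), of length 5; no longer one exists.

5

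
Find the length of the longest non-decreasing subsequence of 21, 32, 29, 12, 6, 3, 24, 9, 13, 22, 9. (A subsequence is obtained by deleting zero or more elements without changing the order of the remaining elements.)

One longest non-decreasing subsequence is 6, 9, 13, 22 (positions 5,8,9,10), of length 4; no longer one exists.

4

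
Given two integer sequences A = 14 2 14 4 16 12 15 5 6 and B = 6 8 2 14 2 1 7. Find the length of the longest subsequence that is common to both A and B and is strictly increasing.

2

For each value that appears in both, track the longest common increasing run ending there.
The best achievable length is 2; one witness is 2, 14 (A-positions 2,3, B-positions 3,4).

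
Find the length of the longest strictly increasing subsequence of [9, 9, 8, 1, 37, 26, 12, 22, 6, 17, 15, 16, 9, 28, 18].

5

Scanning left to right, the best length ending at each element is: 9→1, 9→1, 8→1, 1→1, 37→2, 26→2, 12→2, 22→3, 6→2, 17→3, 15→3, 16→4, 9→3, 28→5, 18→5.
So the longest increasing subsequence has length 5, e.g. 9, 12, 15, 16, 28.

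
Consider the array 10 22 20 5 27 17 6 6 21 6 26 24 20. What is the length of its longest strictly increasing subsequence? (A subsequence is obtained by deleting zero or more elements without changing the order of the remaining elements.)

4

Scanning left to right, the best length ending at each element is: 10→1, 22→2, 20→2, 5→1, 27→3, 17→2, 6→2, 6→2, 21→3, 6→2, 26→4, 24→4, 20→3.
So the longest increasing subsequence has length 4, e.g. 10, 20, 21, 26.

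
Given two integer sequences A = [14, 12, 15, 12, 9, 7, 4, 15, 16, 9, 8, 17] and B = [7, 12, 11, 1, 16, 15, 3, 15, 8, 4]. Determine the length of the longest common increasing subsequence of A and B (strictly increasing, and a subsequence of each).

A longest common strictly increasing subsequence is 7, 16 (length 2); it appears in order in both A and B, and no longer such subsequence exists.

2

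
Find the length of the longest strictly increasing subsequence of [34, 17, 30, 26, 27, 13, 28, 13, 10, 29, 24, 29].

5

One longest increasing subsequence is 17, 26, 27, 28, 29 (positions 2,4,5,7,10), of length 5; no longer one exists.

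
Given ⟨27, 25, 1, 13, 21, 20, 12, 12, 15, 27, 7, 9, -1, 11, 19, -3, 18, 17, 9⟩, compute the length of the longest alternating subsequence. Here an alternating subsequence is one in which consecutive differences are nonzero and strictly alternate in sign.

Track the best alternating length ending on an up-step vs a down-step at each position: up/down = 1/1, 1/2, 1/2, 3/2, 3/2, 3/4, 3/4, 3/4, 5/4, 5/1, 3/6, 7/6, 1/8, 9/6, 9/6, 1/10, 11/10, 11/12, 11/12.
The maximum over both is 12; one such subsequence is 27, 1, 13, 12, 15, 7, 9, -1, 11, -3, 18, 17.

12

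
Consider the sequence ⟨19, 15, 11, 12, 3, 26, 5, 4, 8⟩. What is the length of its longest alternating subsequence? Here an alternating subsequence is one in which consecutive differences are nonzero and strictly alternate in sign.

Track the best alternating length ending on an up-step vs a down-step at each position: up/down = 1/1, 1/2, 1/2, 3/2, 1/4, 5/1, 5/6, 5/6, 7/6.
The maximum over both is 7; one such subsequence is 19, 11, 12, 3, 26, 5, 8.

7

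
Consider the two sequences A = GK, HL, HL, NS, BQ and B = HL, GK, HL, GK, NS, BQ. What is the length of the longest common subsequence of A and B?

4

A longest common subsequence is GK, HL, NS, BQ (length 4); the LCS DP confirms no longer common subsequence exists.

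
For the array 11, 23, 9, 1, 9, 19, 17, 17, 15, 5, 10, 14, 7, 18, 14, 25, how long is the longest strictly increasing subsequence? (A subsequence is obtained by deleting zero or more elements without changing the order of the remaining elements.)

6

One longest increasing subsequence is 1, 9, 10, 14, 18, 25 (positions 4,5,11,12,14,16), of length 6; no longer one exists.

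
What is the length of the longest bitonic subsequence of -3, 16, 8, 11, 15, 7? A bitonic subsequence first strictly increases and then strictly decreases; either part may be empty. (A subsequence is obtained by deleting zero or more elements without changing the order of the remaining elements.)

5

Let inc[i] be the LIS ending at i and dec[i] the longest strictly decreasing subsequence starting at i. inc = [1, 2, 2, 3, 4, 2], dec = [1, 3, 2, 2, 2, 1].
max_i inc[i]+dec[i]−1 = 5, with one witness -3, 8, 11, 15, 7.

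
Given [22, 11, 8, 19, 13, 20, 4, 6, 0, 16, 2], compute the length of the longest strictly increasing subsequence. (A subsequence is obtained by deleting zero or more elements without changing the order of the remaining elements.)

3

One longest increasing subsequence is 11, 19, 20 (positions 2,4,6), of length 3; no longer one exists.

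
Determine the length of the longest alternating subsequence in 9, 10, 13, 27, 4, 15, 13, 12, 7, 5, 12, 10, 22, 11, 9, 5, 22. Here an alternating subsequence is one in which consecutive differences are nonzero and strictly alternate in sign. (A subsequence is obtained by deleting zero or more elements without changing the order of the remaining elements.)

10

Track the best alternating length ending on an up-step vs a down-step at each position: up/down = 1/1, 2/1, 2/1, 2/1, 1/3, 4/3, 4/5, 4/5, 4/5, 4/5, 6/5, 6/7, 8/3, 8/9, 6/9, 4/9, 10/3.
The maximum over both is 10; one such subsequence is 9, 10, 4, 15, 7, 12, 10, 22, 11, 22.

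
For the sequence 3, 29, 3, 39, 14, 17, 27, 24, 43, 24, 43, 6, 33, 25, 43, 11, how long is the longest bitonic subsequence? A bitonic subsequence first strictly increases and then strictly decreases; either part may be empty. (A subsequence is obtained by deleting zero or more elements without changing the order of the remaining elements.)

8

Let inc[i] be the LIS ending at i and dec[i] the longest strictly decreasing subsequence starting at i. inc = [1, 2, 1, 3, 2, 3, 4, 4, 5, 4, 5, 2, 5, 5, 6, 3], dec = [1, 4, 1, 4, 2, 2, 3, 2, 4, 2, 4, 1, 3, 2, 2, 1].
max_i inc[i]+dec[i]−1 = 8, with one witness 3, 14, 17, 27, 43, 33, 25, 11.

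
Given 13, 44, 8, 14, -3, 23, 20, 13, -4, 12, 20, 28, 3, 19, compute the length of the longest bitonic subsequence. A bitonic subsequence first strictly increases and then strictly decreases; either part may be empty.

Let inc[i] be the LIS ending at i and dec[i] the longest strictly decreasing subsequence starting at i. inc = [1, 2, 1, 2, 1, 3, 3, 2, 1, 2, 3, 4, 2, 3], dec = [4, 6, 3, 4, 2, 5, 4, 3, 1, 2, 2, 2, 1, 1].
max_i inc[i]+dec[i]−1 = 7, with one witness 13, 44, 23, 20, 13, 12, 3.

7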